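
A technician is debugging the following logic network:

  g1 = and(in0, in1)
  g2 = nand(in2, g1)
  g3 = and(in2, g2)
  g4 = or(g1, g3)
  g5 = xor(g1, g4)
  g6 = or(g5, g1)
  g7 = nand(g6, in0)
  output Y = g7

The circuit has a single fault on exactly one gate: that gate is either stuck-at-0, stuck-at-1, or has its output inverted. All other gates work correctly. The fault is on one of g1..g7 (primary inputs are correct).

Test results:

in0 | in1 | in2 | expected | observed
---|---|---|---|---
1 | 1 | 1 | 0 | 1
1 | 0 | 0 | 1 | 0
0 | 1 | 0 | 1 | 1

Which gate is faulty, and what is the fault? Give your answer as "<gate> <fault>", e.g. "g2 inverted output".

Fault-free values for test 1 (in0=1, in1=1, in2=1): g1=1, g2=0, g3=0, g4=1, g5=0, g6=1, g7=0, giving Y=0. Observed 1.
Test 1: faults giving observed 1 are {g6 stuck-at-0, g6 inverted output, g7 stuck-at-1, g7 inverted output}.
Test 2 (in0=1, in1=0, in2=0): fault-free g1=0, g2=1, g3=0, g4=0, g5=0, g6=0, g7=1 → 1; observed 0. Eliminates g6 stuck-at-0, g7 stuck-at-1.
Test 3 (in0=0, in1=1, in2=0): fault-free g1=0, g2=1, g3=0, g4=0, g5=0, g6=0, g7=1 → 1; observed 1. Eliminates g7 inverted output.
Only g6 inverted output is consistent with every test.

g6 inverted output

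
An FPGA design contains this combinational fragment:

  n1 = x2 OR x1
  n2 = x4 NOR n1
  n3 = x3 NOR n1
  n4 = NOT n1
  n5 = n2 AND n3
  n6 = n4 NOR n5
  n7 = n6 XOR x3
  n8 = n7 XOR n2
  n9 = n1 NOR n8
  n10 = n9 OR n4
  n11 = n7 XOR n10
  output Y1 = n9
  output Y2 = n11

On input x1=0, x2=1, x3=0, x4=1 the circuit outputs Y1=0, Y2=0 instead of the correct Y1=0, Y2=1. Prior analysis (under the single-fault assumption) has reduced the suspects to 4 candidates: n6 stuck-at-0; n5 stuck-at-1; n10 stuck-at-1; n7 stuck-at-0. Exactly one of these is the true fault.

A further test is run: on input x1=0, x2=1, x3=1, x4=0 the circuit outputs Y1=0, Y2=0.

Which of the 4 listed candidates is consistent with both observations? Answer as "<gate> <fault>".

n7 stuck-at-0

Evaluate each candidate on input x1=0, x2=1, x3=1, x4=0:
  n6 stuck-at-0: n1=1, n2=0, n3=0, n4=0, n5=0, n6=0 [stuck-at-0], n7=1, n8=1, n9=0, n10=0, n11=1 → Y1=0, Y2=1 — eliminated
  n5 stuck-at-1: n1=1, n2=0, n3=0, n4=0, n5=1 [stuck-at-1], n6=0, n7=1, n8=1, n9=0, n10=0, n11=1 → Y1=0, Y2=1 — eliminated
  n10 stuck-at-1: n1=1, n2=0, n3=0, n4=0, n5=0, n6=1, n7=0, n8=0, n9=0, n10=1 [stuck-at-1], n11=1 → Y1=0, Y2=1 — eliminated
  n7 stuck-at-0: n1=1, n2=0, n3=0, n4=0, n5=0, n6=1, n7=0 [stuck-at-0], n8=0, n9=0, n10=0, n11=0 → Y1=0, Y2=0 — matches
Only n7 stuck-at-0 reproduces the observed Y1=0, Y2=0.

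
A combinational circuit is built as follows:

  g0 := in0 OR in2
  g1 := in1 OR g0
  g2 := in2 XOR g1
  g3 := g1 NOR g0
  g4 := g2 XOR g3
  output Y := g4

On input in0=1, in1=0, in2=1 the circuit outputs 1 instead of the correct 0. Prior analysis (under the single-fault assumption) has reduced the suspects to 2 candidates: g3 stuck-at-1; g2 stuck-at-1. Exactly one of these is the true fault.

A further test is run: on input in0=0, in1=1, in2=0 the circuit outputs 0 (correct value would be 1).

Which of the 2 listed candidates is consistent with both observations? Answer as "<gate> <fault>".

g3 stuck-at-1

Evaluate each candidate on input in0=0, in1=1, in2=0:
  g3 stuck-at-1: g0=0, g1=1, g2=1, g3=1 [stuck-at-1], g4=0 → 0 — matches
  g2 stuck-at-1: g0=0, g1=1, g2=1 [stuck-at-1], g3=0, g4=1 → 1 — eliminated
Only g3 stuck-at-1 reproduces the observed 0.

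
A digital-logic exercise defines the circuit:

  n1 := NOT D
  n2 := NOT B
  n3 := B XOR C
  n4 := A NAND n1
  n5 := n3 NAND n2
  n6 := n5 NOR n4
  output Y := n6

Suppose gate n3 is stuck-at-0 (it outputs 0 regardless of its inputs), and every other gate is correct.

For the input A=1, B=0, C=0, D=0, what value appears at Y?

Propagate with n3 forced: n1=1, n2=1, n3=0 [stuck-at-0], n4=0, n5=1, n6=0.
So Y = 0. (Same as the fault-free value — the fault is masked on this input.)

0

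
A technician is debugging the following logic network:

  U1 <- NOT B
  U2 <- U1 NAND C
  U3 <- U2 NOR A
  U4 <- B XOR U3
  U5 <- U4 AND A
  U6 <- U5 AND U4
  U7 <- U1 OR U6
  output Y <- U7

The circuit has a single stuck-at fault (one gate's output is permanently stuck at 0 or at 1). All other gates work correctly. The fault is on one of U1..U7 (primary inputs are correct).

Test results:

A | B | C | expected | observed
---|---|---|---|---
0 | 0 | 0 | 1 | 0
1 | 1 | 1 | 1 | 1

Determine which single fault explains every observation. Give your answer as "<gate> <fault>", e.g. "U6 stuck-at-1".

U1 stuck-at-0

Fault-free values for test 1 (A=0, B=0, C=0): U1=1, U2=1, U3=0, U4=0, U5=0, U6=0, U7=1, giving Y=1. Observed 0.
Test 1: faults giving observed 0 are {U1 stuck-at-0, U7 stuck-at-0}.
Test 2 (A=1, B=1, C=1): fault-free U1=0, U2=1, U3=0, U4=1, U5=1, U6=1, U7=1 → 1; observed 1. Eliminates U7 stuck-at-0.
Only U1 stuck-at-0 is consistent with every test.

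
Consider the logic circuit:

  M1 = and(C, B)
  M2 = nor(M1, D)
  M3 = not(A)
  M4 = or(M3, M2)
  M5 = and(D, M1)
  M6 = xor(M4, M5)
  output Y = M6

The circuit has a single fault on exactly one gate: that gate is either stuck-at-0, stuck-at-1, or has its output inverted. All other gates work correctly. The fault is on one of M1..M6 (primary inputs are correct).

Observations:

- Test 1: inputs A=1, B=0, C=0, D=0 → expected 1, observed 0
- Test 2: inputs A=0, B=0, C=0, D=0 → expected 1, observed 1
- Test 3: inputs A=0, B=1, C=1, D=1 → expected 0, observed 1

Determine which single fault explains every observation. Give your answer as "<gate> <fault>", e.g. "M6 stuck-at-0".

M1 inverted output

Fault-free values for test 1 (A=1, B=0, C=0, D=0): M1=0, M2=1, M3=0, M4=1, M5=0, M6=1, giving Y=1. Observed 0.
Test 1: faults giving observed 0 are {M1 stuck-at-1, M1 inverted output, M2 stuck-at-0, M2 inverted output, M4 stuck-at-0, M4 inverted output, M5 stuck-at-1, M5 inverted output, M6 stuck-at-0, M6 inverted output}.
Test 2 (A=0, B=0, C=0, D=0): fault-free M1=0, M2=1, M3=1, M4=1, M5=0, M6=1 → 1; observed 1. Eliminates M4 stuck-at-0, M4 inverted output, M5 stuck-at-1, M5 inverted output, M6 stuck-at-0, M6 inverted output.
Test 3 (A=0, B=1, C=1, D=1): fault-free M1=1, M2=0, M3=1, M4=1, M5=1, M6=0 → 0; observed 1. Eliminates M1 stuck-at-1, M2 stuck-at-0, M2 inverted output.
Only M1 inverted output is consistent with every test.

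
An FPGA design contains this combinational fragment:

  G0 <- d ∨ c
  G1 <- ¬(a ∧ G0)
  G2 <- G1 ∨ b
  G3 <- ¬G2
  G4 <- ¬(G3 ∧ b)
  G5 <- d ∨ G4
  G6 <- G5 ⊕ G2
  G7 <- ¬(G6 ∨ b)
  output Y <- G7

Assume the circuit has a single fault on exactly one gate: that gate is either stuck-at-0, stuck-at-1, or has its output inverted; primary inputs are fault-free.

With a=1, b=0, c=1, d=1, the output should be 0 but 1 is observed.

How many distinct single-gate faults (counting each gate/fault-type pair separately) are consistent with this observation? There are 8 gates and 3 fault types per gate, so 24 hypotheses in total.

12

Fault-free: G0=1, G1=0, G2=0, G3=1, G4=1, G5=1, G6=1, G7=0 → 0. Observed 1.
  G0: stuck-at-0, inverted output ✓; others ✗
  G1: stuck-at-1, inverted output ✓; others ✗
  G2: stuck-at-1, inverted output ✓; others ✗
  G3: none of the 3 fault types match ✗
  G4: none of the 3 fault types match ✗
  G5: stuck-at-0, inverted output ✓; others ✗
  G6: stuck-at-0, inverted output ✓; others ✗
  G7: stuck-at-1, inverted output ✓; others ✗
Consistent faults: {G0 stuck-at-0, G0 inverted output, G1 stuck-at-1, G1 inverted output, G2 stuck-at-1, G2 inverted output, G5 stuck-at-0, G5 inverted output, G6 stuck-at-0, G6 inverted output, G7 stuck-at-1, G7 inverted output} — 12 in all.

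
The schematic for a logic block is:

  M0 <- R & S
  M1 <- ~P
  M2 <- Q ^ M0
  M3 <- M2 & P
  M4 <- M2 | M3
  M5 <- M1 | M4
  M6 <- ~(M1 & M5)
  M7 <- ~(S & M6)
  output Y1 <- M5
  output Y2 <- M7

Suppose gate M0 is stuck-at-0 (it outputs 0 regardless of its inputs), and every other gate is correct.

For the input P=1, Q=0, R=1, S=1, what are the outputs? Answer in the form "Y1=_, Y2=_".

Propagate with M0 forced: M0=0 [stuck-at-0], M1=0, M2=0, M3=0, M4=0, M5=0, M6=1, M7=0.
So the outputs are Y1=0, Y2=0. (Without the fault they would be Y1=1, Y2=0.)

Y1=0, Y2=0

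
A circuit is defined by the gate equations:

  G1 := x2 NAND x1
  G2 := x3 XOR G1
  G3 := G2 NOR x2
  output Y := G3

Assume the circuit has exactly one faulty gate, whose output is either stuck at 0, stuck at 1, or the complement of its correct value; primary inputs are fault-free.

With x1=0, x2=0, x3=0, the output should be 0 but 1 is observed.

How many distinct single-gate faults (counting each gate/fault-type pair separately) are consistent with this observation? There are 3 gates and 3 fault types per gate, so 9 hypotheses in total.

Fault-free: G1=1, G2=1, G3=0 → 0. Observed 1.
  G1 stuck-at-0: output 1 ✓
  G1 stuck-at-1: output 0 ✗
  G1 inverted output: output 1 ✓
  G2 stuck-at-0: output 1 ✓
  G2 stuck-at-1: output 0 ✗
  G2 inverted output: output 1 ✓
  G3 stuck-at-0: output 0 ✗
  G3 stuck-at-1: output 1 ✓
  G3 inverted output: output 1 ✓
Consistent faults: {G1 stuck-at-0, G1 inverted output, G2 stuck-at-0, G2 inverted output, G3 stuck-at-1, G3 inverted output} — 6 in all.

6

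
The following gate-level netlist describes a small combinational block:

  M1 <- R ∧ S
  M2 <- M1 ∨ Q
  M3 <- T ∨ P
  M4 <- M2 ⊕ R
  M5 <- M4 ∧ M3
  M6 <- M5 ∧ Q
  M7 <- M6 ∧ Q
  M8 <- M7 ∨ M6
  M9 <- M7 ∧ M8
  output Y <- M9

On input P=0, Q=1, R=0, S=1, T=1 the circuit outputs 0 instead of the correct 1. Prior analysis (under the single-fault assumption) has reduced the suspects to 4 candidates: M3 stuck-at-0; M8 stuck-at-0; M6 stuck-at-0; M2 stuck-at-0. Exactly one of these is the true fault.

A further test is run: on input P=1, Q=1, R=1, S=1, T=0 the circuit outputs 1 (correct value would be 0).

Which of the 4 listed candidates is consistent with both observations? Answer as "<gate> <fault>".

M2 stuck-at-0

Evaluate each candidate on input P=1, Q=1, R=1, S=1, T=0:
  M3 stuck-at-0: M1=1, M2=1, M3=0 [stuck-at-0], M4=0, M5=0, M6=0, M7=0, M8=0, M9=0 → 0 — eliminated
  M8 stuck-at-0: M1=1, M2=1, M3=1, M4=0, M5=0, M6=0, M7=0, M8=0 [stuck-at-0], M9=0 → 0 — eliminated
  M6 stuck-at-0: M1=1, M2=1, M3=1, M4=0, M5=0, M6=0 [stuck-at-0], M7=0, M8=0, M9=0 → 0 — eliminated
  M2 stuck-at-0: M1=1, M2=0 [stuck-at-0], M3=1, M4=1, M5=1, M6=1, M7=1, M8=1, M9=1 → 1 — matches
Only M2 stuck-at-0 reproduces the observed 1.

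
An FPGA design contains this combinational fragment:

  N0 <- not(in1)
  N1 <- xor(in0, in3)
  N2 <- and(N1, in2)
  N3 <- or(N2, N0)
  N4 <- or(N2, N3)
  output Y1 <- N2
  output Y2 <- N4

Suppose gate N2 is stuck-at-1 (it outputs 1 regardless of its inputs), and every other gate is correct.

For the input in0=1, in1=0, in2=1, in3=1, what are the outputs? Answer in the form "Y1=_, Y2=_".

Propagate with N2 forced: N0=1, N1=0, N2=1 [stuck-at-1], N3=1, N4=1.
So the outputs are Y1=1, Y2=1. (Without the fault they would be Y1=0, Y2=1.)

Y1=1, Y2=1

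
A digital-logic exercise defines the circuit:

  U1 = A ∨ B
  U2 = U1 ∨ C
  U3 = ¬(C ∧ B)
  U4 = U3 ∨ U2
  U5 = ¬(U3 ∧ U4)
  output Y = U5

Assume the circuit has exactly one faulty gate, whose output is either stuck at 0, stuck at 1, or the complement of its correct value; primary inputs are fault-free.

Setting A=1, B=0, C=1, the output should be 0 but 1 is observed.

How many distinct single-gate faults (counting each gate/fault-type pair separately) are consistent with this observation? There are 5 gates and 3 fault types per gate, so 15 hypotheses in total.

6

Fault-free: U1=1, U2=1, U3=1, U4=1, U5=0 → 0. Observed 1.
  U1: none of the 3 fault types match ✗
  U2: none of the 3 fault types match ✗
  U3: stuck-at-0, inverted output ✓; others ✗
  U4: stuck-at-0, inverted output ✓; others ✗
  U5: stuck-at-1, inverted output ✓; others ✗
Consistent faults: {U3 stuck-at-0, U3 inverted output, U4 stuck-at-0, U4 inverted output, U5 stuck-at-1, U5 inverted output} — 6 in all.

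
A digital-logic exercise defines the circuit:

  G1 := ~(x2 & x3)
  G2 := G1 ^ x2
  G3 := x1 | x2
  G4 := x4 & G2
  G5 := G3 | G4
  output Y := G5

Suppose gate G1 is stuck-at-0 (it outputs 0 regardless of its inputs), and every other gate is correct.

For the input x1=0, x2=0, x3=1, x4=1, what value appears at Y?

Propagate with G1 forced: G1=0 [stuck-at-0], G2=0, G3=0, G4=0, G5=0.
So Y = 0. (Without the fault it would be 1.)

0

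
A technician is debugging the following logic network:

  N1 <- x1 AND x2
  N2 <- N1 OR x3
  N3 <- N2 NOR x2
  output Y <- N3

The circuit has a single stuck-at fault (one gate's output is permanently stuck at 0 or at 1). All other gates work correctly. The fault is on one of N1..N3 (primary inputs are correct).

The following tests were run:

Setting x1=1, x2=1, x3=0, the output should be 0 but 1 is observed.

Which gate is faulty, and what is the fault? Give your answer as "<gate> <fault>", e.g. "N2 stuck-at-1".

N3 stuck-at-1

Fault-free values for test 1 (x1=1, x2=1, x3=0): N1=1, N2=1, N3=0, giving Y=0. Observed 1.
Test 1: faults giving observed 1 are {N3 stuck-at-1}.
Only N3 stuck-at-1 is consistent with every test.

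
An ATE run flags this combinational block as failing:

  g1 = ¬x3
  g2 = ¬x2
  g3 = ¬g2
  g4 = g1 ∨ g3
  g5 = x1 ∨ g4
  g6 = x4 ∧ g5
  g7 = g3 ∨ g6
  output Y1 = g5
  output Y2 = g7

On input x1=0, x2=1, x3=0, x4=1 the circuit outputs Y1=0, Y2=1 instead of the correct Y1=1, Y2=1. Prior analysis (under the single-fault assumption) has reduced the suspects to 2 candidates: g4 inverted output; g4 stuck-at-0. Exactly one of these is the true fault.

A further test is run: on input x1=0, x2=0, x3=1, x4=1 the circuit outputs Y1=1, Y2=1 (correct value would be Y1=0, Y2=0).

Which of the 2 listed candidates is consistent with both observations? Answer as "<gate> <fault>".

g4 inverted output

Evaluate each candidate on input x1=0, x2=0, x3=1, x4=1:
  g4 inverted output: g1=0, g2=1, g3=0, g4=1 [inverted output], g5=1, g6=1, g7=1 → Y1=1, Y2=1 — matches
  g4 stuck-at-0: g1=0, g2=1, g3=0, g4=0 [stuck-at-0], g5=0, g6=0, g7=0 → Y1=0, Y2=0 — eliminated
Only g4 inverted output reproduces the observed Y1=1, Y2=1.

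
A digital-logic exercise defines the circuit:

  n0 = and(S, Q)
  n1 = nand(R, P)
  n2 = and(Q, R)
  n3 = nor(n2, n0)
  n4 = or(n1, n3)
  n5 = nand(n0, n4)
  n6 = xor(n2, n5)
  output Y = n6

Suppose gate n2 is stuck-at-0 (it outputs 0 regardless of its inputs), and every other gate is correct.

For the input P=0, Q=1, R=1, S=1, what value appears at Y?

Propagate with n2 forced: n0=1, n1=1, n2=0 [stuck-at-0], n3=0, n4=1, n5=0, n6=0.
So Y = 0. (Without the fault it would be 1.)

0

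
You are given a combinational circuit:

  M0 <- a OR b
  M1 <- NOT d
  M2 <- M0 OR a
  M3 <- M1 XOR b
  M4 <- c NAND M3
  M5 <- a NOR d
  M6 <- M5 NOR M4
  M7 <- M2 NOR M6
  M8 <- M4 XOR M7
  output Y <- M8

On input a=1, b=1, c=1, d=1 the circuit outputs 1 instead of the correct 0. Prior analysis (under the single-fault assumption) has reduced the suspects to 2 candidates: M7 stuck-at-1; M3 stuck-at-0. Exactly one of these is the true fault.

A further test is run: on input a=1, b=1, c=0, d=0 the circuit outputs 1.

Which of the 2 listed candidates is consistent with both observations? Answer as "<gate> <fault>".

M3 stuck-at-0

Evaluate each candidate on input a=1, b=1, c=0, d=0:
  M7 stuck-at-1: M0=1, M1=1, M2=1, M3=0, M4=1, M5=0, M6=0, M7=1 [stuck-at-1], M8=0 → 0 — eliminated
  M3 stuck-at-0: M0=1, M1=1, M2=1, M3=0 [stuck-at-0], M4=1, M5=0, M6=0, M7=0, M8=1 → 1 — matches
Only M3 stuck-at-0 reproduces the observed 1.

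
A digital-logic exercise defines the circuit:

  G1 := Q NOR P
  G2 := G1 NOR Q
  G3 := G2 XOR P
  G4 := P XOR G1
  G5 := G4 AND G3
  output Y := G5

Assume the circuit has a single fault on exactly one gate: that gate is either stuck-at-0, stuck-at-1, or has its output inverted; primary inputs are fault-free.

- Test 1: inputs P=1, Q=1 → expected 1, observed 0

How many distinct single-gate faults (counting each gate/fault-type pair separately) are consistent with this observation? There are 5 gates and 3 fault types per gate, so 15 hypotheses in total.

10

Fault-free: G1=0, G2=0, G3=1, G4=1, G5=1 → 1. Observed 0.
  G1: stuck-at-1, inverted output ✓; others ✗
  G2: stuck-at-1, inverted output ✓; others ✗
  G3: stuck-at-0, inverted output ✓; others ✗
  G4: stuck-at-0, inverted output ✓; others ✗
  G5: stuck-at-0, inverted output ✓; others ✗
Consistent faults: {G1 stuck-at-1, G1 inverted output, G2 stuck-at-1, G2 inverted output, G3 stuck-at-0, G3 inverted output, G4 stuck-at-0, G4 inverted output, G5 stuck-at-0, G5 inverted output} — 10 in all.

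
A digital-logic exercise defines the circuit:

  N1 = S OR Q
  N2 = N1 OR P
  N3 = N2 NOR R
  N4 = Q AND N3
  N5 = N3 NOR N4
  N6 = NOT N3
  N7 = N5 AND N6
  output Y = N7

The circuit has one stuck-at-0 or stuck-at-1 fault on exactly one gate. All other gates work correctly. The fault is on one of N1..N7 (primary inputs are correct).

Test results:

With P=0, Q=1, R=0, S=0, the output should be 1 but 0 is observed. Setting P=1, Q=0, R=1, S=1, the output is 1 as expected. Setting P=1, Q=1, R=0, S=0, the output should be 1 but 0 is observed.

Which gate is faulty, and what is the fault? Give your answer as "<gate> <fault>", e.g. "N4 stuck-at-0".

Fault-free values for test 1 (P=0, Q=1, R=0, S=0): N1=1, N2=1, N3=0, N4=0, N5=1, N6=1, N7=1, giving Y=1. Observed 0.
Test 1: faults giving observed 0 are {N1 stuck-at-0, N2 stuck-at-0, N3 stuck-at-1, N4 stuck-at-1, N5 stuck-at-0, N6 stuck-at-0, N7 stuck-at-0}.
Test 2 (P=1, Q=0, R=1, S=1): fault-free N1=1, N2=1, N3=0, N4=0, N5=1, N6=1, N7=1 → 1; observed 1. Eliminates N3 stuck-at-1, N4 stuck-at-1, N5 stuck-at-0, N6 stuck-at-0, N7 stuck-at-0.
Test 3 (P=1, Q=1, R=0, S=0): fault-free N1=1, N2=1, N3=0, N4=0, N5=1, N6=1, N7=1 → 1; observed 0. Eliminates N1 stuck-at-0.
Only N2 stuck-at-0 is consistent with every test.

N2 stuck-at-0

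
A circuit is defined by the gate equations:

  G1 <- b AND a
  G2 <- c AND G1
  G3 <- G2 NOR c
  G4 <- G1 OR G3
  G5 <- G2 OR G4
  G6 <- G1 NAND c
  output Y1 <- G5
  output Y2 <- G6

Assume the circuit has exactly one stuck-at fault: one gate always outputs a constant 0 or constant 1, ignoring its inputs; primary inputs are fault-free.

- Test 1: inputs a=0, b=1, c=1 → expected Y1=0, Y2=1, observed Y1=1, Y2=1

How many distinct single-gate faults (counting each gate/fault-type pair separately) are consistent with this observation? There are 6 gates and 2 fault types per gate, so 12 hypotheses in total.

Fault-free: G1=0, G2=0, G3=0, G4=0, G5=0, G6=1 → Y1=0, Y2=1. Observed Y1=1, Y2=1.
  G1 stuck-at-0: output Y1=0, Y2=1 ✗
  G1 stuck-at-1: output Y1=1, Y2=0 ✗
  G2 stuck-at-0: output Y1=0, Y2=1 ✗
  G2 stuck-at-1: output Y1=1, Y2=1 ✓
  G3 stuck-at-0: output Y1=0, Y2=1 ✗
  G3 stuck-at-1: output Y1=1, Y2=1 ✓
  G4 stuck-at-0: output Y1=0, Y2=1 ✗
  G4 stuck-at-1: output Y1=1, Y2=1 ✓
  G5 stuck-at-0: output Y1=0, Y2=1 ✗
  G5 stuck-at-1: output Y1=1, Y2=1 ✓
  G6 stuck-at-0: output Y1=0, Y2=0 ✗
  G6 stuck-at-1: output Y1=0, Y2=1 ✗
Consistent faults: {G2 stuck-at-1, G3 stuck-at-1, G4 stuck-at-1, G5 stuck-at-1} — 4 in all.

4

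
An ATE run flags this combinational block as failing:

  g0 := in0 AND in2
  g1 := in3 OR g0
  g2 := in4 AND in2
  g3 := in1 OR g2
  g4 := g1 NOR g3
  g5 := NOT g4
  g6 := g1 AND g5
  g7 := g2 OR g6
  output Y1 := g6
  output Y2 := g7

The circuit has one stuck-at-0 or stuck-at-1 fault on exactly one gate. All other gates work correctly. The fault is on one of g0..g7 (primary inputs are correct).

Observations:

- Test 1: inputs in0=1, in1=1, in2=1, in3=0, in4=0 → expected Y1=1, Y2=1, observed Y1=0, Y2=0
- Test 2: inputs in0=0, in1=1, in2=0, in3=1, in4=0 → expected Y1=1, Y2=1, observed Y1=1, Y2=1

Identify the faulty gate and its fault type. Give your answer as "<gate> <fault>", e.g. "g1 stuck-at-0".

Fault-free values for test 1 (in0=1, in1=1, in2=1, in3=0, in4=0): g0=1, g1=1, g2=0, g3=1, g4=0, g5=1, g6=1, g7=1, giving Y1=1, Y2=1. Observed Y1=0, Y2=0.
Test 1: faults giving observed Y1=0, Y2=0 are {g0 stuck-at-0, g1 stuck-at-0, g4 stuck-at-1, g5 stuck-at-0, g6 stuck-at-0}.
Test 2 (in0=0, in1=1, in2=0, in3=1, in4=0): fault-free g0=0, g1=1, g2=0, g3=1, g4=0, g5=1, g6=1, g7=1 → Y1=1, Y2=1; observed Y1=1, Y2=1. Eliminates g1 stuck-at-0, g4 stuck-at-1, g5 stuck-at-0, g6 stuck-at-0.
Only g0 stuck-at-0 is consistent with every test.

g0 stuck-at-0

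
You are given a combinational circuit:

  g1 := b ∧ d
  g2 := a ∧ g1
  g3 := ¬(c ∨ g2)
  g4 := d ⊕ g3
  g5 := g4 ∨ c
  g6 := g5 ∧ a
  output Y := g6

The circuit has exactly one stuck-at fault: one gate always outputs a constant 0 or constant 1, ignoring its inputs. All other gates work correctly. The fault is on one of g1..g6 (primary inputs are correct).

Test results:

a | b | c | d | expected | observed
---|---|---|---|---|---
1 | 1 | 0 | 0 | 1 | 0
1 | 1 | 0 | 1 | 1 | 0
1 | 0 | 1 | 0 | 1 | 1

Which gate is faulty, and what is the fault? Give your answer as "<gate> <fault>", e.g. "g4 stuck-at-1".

Fault-free values for test 1 (a=1, b=1, c=0, d=0): g1=0, g2=0, g3=1, g4=1, g5=1, g6=1, giving Y=1. Observed 0.
Test 1: faults giving observed 0 are {g1 stuck-at-1, g2 stuck-at-1, g3 stuck-at-0, g4 stuck-at-0, g5 stuck-at-0, g6 stuck-at-0}.
Test 2 (a=1, b=1, c=0, d=1): fault-free g1=1, g2=1, g3=0, g4=1, g5=1, g6=1 → 1; observed 0. Eliminates g1 stuck-at-1, g2 stuck-at-1, g3 stuck-at-0.
Test 3 (a=1, b=0, c=1, d=0): fault-free g1=0, g2=0, g3=0, g4=0, g5=1, g6=1 → 1; observed 1. Eliminates g5 stuck-at-0, g6 stuck-at-0.
Only g4 stuck-at-0 is consistent with every test.

g4 stuck-at-0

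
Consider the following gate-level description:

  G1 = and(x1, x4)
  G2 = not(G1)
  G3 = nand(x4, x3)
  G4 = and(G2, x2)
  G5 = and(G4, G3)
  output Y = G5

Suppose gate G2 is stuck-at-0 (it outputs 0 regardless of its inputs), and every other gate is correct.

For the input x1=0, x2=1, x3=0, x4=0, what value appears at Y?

0

Propagate with G2 forced: G1=0, G2=0 [stuck-at-0], G3=1, G4=0, G5=0.
So Y = 0. (Without the fault it would be 1.)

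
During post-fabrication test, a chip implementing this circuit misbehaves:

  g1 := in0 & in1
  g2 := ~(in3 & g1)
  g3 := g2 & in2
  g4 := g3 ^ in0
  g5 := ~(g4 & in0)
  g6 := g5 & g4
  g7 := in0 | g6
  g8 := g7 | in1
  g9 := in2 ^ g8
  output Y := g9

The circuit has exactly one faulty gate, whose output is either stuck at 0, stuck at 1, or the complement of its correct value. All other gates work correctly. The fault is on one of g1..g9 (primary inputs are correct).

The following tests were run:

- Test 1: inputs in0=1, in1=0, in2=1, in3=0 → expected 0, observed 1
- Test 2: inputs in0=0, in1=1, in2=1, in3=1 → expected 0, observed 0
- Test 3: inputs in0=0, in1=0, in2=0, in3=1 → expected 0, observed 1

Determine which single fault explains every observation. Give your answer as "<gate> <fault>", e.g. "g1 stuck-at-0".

g7 inverted output

Fault-free values for test 1 (in0=1, in1=0, in2=1, in3=0): g1=0, g2=1, g3=1, g4=0, g5=1, g6=0, g7=1, g8=1, g9=0, giving Y=0. Observed 1.
Test 1: faults giving observed 1 are {g7 stuck-at-0, g7 inverted output, g8 stuck-at-0, g8 inverted output, g9 stuck-at-1, g9 inverted output}.
Test 2 (in0=0, in1=1, in2=1, in3=1): fault-free g1=0, g2=1, g3=1, g4=1, g5=1, g6=1, g7=1, g8=1, g9=0 → 0; observed 0. Eliminates g8 stuck-at-0, g8 inverted output, g9 stuck-at-1, g9 inverted output.
Test 3 (in0=0, in1=0, in2=0, in3=1): fault-free g1=0, g2=1, g3=0, g4=0, g5=1, g6=0, g7=0, g8=0, g9=0 → 0; observed 1. Eliminates g7 stuck-at-0.
Only g7 inverted output is consistent with every test.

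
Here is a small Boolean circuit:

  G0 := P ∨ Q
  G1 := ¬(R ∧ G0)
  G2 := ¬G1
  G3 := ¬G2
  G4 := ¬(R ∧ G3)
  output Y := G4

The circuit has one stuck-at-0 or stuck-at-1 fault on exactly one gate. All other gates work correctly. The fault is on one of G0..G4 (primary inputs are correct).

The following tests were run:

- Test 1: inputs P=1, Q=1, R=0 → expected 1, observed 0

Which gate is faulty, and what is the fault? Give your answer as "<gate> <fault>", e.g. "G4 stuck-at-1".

Fault-free values for test 1 (P=1, Q=1, R=0): G0=1, G1=1, G2=0, G3=1, G4=1, giving Y=1. Observed 0.
Test 1: faults giving observed 0 are {G4 stuck-at-0}.
Only G4 stuck-at-0 is consistent with every test.

G4 stuck-at-0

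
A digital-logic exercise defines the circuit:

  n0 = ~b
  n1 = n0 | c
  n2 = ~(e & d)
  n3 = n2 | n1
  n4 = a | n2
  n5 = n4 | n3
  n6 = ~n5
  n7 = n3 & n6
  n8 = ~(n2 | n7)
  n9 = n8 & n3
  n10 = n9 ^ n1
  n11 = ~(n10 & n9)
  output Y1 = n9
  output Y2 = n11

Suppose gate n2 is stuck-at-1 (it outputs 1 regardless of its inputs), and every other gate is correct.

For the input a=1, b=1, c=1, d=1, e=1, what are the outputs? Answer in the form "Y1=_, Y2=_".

Y1=0, Y2=1

Propagate with n2 forced: n0=0, n1=1, n2=1 [stuck-at-1], n3=1, n4=1, n5=1, n6=0, n7=0, n8=0, n9=0, n10=1, n11=1.
So the outputs are Y1=0, Y2=1. (Without the fault they would be Y1=1, Y2=1.)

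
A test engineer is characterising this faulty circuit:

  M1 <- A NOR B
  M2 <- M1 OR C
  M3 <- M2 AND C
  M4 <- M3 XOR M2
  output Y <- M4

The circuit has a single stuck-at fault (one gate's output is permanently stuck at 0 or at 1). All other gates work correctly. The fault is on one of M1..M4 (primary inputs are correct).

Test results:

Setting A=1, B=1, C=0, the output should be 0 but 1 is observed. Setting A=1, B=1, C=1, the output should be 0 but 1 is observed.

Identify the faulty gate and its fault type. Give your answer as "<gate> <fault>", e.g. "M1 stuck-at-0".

M4 stuck-at-1

Fault-free values for test 1 (A=1, B=1, C=0): M1=0, M2=0, M3=0, M4=0, giving Y=0. Observed 1.
Test 1: faults giving observed 1 are {M1 stuck-at-1, M2 stuck-at-1, M3 stuck-at-1, M4 stuck-at-1}.
Test 2 (A=1, B=1, C=1): fault-free M1=0, M2=1, M3=1, M4=0 → 0; observed 1. Eliminates M1 stuck-at-1, M2 stuck-at-1, M3 stuck-at-1.
Only M4 stuck-at-1 is consistent with every test.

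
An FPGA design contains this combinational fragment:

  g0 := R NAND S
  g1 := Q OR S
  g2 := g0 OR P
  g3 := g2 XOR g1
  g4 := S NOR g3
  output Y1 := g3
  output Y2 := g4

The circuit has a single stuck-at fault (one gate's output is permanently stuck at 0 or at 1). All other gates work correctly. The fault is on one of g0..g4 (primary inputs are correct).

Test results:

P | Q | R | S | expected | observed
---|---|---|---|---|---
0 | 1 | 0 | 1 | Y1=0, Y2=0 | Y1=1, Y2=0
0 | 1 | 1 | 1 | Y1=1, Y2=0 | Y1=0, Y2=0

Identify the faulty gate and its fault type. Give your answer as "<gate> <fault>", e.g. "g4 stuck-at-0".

g1 stuck-at-0

Fault-free values for test 1 (P=0, Q=1, R=0, S=1): g0=1, g1=1, g2=1, g3=0, g4=0, giving Y1=0, Y2=0. Observed Y1=1, Y2=0.
Test 1: faults giving observed Y1=1, Y2=0 are {g0 stuck-at-0, g1 stuck-at-0, g2 stuck-at-0, g3 stuck-at-1}.
Test 2 (P=0, Q=1, R=1, S=1): fault-free g0=0, g1=1, g2=0, g3=1, g4=0 → Y1=1, Y2=0; observed Y1=0, Y2=0. Eliminates g0 stuck-at-0, g2 stuck-at-0, g3 stuck-at-1.
Only g1 stuck-at-0 is consistent with every test.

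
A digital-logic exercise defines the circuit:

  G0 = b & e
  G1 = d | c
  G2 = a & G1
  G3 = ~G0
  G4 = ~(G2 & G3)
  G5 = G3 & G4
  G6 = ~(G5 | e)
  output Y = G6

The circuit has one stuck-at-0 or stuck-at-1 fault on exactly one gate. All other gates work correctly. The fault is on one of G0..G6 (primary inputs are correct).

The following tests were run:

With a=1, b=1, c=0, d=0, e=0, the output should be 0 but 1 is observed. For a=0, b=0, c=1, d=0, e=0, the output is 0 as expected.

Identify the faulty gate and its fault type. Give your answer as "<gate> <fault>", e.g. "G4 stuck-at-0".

Fault-free values for test 1 (a=1, b=1, c=0, d=0, e=0): G0=0, G1=0, G2=0, G3=1, G4=1, G5=1, G6=0, giving Y=0. Observed 1.
Test 1: faults giving observed 1 are {G0 stuck-at-1, G1 stuck-at-1, G2 stuck-at-1, G3 stuck-at-0, G4 stuck-at-0, G5 stuck-at-0, G6 stuck-at-1}.
Test 2 (a=0, b=0, c=1, d=0, e=0): fault-free G0=0, G1=1, G2=0, G3=1, G4=1, G5=1, G6=0 → 0; observed 0. Eliminates G0 stuck-at-1, G2 stuck-at-1, G3 stuck-at-0, G4 stuck-at-0, G5 stuck-at-0, G6 stuck-at-1.
Only G1 stuck-at-1 is consistent with every test.

G1 stuck-at-1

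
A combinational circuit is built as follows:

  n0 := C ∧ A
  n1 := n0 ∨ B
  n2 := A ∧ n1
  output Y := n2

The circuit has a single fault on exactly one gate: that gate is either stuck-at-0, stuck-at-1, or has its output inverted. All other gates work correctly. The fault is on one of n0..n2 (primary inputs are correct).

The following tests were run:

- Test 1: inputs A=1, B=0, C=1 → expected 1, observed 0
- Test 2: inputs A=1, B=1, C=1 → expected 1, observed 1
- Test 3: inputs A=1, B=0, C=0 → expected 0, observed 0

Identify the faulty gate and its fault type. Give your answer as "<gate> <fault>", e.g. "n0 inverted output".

Fault-free values for test 1 (A=1, B=0, C=1): n0=1, n1=1, n2=1, giving Y=1. Observed 0.
Test 1: faults giving observed 0 are {n0 stuck-at-0, n0 inverted output, n1 stuck-at-0, n1 inverted output, n2 stuck-at-0, n2 inverted output}.
Test 2 (A=1, B=1, C=1): fault-free n0=1, n1=1, n2=1 → 1; observed 1. Eliminates n1 stuck-at-0, n1 inverted output, n2 stuck-at-0, n2 inverted output.
Test 3 (A=1, B=0, C=0): fault-free n0=0, n1=0, n2=0 → 0; observed 0. Eliminates n0 inverted output.
Only n0 stuck-at-0 is consistent with every test.

n0 stuck-at-0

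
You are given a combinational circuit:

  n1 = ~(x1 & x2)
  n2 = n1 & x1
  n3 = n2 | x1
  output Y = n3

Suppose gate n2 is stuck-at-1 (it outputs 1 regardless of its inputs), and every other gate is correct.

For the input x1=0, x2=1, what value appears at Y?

Propagate with n2 forced: n1=1, n2=1 [stuck-at-1], n3=1.
So Y = 1. (Without the fault it would be 0.)

1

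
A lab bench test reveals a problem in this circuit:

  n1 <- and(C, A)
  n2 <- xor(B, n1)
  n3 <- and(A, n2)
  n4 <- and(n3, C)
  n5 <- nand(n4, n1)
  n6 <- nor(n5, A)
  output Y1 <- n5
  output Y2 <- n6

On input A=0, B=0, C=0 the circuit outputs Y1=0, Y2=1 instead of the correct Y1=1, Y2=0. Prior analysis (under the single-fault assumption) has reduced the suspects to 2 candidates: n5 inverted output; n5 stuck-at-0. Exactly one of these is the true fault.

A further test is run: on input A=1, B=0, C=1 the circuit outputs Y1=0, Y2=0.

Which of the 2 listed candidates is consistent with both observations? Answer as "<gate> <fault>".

n5 stuck-at-0

Evaluate each candidate on input A=1, B=0, C=1:
  n5 inverted output: n1=1, n2=1, n3=1, n4=1, n5=1 [inverted output], n6=0 → Y1=1, Y2=0 — eliminated
  n5 stuck-at-0: n1=1, n2=1, n3=1, n4=1, n5=0 [stuck-at-0], n6=0 → Y1=0, Y2=0 — matches
Only n5 stuck-at-0 reproduces the observed Y1=0, Y2=0.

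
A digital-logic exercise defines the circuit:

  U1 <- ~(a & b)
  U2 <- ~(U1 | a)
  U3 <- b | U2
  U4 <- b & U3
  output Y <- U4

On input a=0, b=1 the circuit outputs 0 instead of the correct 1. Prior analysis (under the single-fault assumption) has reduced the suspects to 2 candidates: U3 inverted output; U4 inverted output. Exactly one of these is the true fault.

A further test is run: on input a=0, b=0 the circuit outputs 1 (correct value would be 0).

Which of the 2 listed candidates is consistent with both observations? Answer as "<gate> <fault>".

U4 inverted output

Evaluate each candidate on input a=0, b=0:
  U3 inverted output: U1=1, U2=0, U3=1 [inverted output], U4=0 → 0 — eliminated
  U4 inverted output: U1=1, U2=0, U3=0, U4=1 [inverted output] → 1 — matches
Only U4 inverted output reproduces the observed 1.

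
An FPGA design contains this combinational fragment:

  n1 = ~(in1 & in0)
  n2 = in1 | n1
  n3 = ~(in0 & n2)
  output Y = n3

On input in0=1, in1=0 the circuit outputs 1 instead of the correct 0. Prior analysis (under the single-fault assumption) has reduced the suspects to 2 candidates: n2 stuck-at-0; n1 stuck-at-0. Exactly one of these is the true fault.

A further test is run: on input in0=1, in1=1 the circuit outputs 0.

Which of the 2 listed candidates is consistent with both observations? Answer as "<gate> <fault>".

Evaluate each candidate on input in0=1, in1=1:
  n2 stuck-at-0: n1=0, n2=0 [stuck-at-0], n3=1 → 1 — eliminated
  n1 stuck-at-0: n1=0 [stuck-at-0], n2=1, n3=0 → 0 — matches
Only n1 stuck-at-0 reproduces the observed 0.

n1 stuck-at-0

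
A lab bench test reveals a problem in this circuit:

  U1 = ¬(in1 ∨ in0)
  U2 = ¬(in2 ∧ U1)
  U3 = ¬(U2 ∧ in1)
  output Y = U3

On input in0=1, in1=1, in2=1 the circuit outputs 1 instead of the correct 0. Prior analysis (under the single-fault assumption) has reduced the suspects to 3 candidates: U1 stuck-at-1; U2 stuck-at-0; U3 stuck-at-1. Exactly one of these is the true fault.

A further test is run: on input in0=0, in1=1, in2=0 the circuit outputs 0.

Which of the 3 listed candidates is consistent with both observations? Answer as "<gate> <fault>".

Evaluate each candidate on input in0=0, in1=1, in2=0:
  U1 stuck-at-1: U1=1 [stuck-at-1], U2=1, U3=0 → 0 — matches
  U2 stuck-at-0: U1=0, U2=0 [stuck-at-0], U3=1 → 1 — eliminated
  U3 stuck-at-1: U1=0, U2=1, U3=1 [stuck-at-1] → 1 — eliminated
Only U1 stuck-at-1 reproduces the observed 0.

U1 stuck-at-1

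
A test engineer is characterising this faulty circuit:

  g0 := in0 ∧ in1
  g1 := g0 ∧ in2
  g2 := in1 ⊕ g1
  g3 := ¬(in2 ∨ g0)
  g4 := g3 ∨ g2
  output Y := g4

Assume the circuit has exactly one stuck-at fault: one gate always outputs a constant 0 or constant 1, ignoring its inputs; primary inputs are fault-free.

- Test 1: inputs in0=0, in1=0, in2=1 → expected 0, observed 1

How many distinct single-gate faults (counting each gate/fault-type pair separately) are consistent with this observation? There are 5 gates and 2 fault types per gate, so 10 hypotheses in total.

Fault-free: g0=0, g1=0, g2=0, g3=0, g4=0 → 0. Observed 1.
  g0 stuck-at-0: output 0 ✗
  g0 stuck-at-1: output 1 ✓
  g1 stuck-at-0: output 0 ✗
  g1 stuck-at-1: output 1 ✓
  g2 stuck-at-0: output 0 ✗
  g2 stuck-at-1: output 1 ✓
  g3 stuck-at-0: output 0 ✗
  g3 stuck-at-1: output 1 ✓
  g4 stuck-at-0: output 0 ✗
  g4 stuck-at-1: output 1 ✓
Consistent faults: {g0 stuck-at-1, g1 stuck-at-1, g2 stuck-at-1, g3 stuck-at-1, g4 stuck-at-1} — 5 in all.

5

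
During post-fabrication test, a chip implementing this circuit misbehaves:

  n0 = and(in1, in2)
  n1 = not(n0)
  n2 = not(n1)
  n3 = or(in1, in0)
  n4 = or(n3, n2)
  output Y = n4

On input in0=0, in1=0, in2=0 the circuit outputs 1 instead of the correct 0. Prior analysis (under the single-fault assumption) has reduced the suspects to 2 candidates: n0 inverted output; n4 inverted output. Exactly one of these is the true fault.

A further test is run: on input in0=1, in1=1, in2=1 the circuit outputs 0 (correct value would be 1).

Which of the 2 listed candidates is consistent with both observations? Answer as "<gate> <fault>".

Evaluate each candidate on input in0=1, in1=1, in2=1:
  n0 inverted output: n0=0 [inverted output], n1=1, n2=0, n3=1, n4=1 → 1 — eliminated
  n4 inverted output: n0=1, n1=0, n2=1, n3=1, n4=0 [inverted output] → 0 — matches
Only n4 inverted output reproduces the observed 0.

n4 inverted output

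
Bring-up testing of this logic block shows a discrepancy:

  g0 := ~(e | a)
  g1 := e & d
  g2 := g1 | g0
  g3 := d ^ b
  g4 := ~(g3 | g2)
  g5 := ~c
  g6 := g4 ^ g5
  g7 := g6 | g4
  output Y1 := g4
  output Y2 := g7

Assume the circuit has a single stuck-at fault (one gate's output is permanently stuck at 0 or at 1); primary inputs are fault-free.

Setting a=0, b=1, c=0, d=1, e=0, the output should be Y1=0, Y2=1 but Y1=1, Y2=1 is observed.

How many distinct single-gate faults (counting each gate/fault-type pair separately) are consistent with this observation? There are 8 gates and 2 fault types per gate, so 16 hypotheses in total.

3

Fault-free: g0=1, g1=0, g2=1, g3=0, g4=0, g5=1, g6=1, g7=1 → Y1=0, Y2=1. Observed Y1=1, Y2=1.
  g0: stuck-at-0 ✓; others ✗
  g1: none of the 2 fault types match ✗
  g2: stuck-at-0 ✓; others ✗
  g3: none of the 2 fault types match ✗
  g4: stuck-at-1 ✓; others ✗
  g5: none of the 2 fault types match ✗
  g6: none of the 2 fault types match ✗
  g7: none of the 2 fault types match ✗
Consistent faults: {g0 stuck-at-0, g2 stuck-at-0, g4 stuck-at-1} — 3 in all.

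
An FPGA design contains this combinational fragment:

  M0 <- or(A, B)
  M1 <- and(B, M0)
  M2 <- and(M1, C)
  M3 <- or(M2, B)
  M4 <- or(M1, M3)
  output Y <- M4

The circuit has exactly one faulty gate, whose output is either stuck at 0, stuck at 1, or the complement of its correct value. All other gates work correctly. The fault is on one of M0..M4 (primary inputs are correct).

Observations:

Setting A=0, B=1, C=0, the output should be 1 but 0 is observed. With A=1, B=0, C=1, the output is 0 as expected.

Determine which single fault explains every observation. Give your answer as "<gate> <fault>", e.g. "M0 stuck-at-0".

M4 stuck-at-0

Fault-free values for test 1 (A=0, B=1, C=0): M0=1, M1=1, M2=0, M3=1, M4=1, giving Y=1. Observed 0.
Test 1: faults giving observed 0 are {M4 stuck-at-0, M4 inverted output}.
Test 2 (A=1, B=0, C=1): fault-free M0=1, M1=0, M2=0, M3=0, M4=0 → 0; observed 0. Eliminates M4 inverted output.
Only M4 stuck-at-0 is consistent with every test.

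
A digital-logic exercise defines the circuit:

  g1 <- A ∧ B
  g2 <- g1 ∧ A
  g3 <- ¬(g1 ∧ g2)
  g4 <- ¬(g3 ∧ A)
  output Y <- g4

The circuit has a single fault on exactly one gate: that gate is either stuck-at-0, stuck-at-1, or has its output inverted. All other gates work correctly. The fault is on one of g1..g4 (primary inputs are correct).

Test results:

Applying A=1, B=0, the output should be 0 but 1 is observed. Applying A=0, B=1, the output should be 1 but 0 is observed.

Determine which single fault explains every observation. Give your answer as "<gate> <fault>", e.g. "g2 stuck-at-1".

g4 inverted output

Fault-free values for test 1 (A=1, B=0): g1=0, g2=0, g3=1, g4=0, giving Y=0. Observed 1.
Test 1: faults giving observed 1 are {g1 stuck-at-1, g1 inverted output, g3 stuck-at-0, g3 inverted output, g4 stuck-at-1, g4 inverted output}.
Test 2 (A=0, B=1): fault-free g1=0, g2=0, g3=1, g4=1 → 1; observed 0. Eliminates g1 stuck-at-1, g1 inverted output, g3 stuck-at-0, g3 inverted output, g4 stuck-at-1.
Only g4 inverted output is consistent with every test.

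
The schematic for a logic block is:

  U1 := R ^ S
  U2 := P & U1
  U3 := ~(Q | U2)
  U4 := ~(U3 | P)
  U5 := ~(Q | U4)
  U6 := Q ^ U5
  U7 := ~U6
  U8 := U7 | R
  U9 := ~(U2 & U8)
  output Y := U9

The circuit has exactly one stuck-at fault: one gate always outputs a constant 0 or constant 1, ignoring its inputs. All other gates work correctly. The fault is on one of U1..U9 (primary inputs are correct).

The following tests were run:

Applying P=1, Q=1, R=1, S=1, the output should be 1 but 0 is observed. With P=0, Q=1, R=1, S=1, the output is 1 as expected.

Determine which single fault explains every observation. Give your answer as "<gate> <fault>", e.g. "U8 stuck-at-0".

U1 stuck-at-1

Fault-free values for test 1 (P=1, Q=1, R=1, S=1): U1=0, U2=0, U3=0, U4=0, U5=0, U6=1, U7=0, U8=1, U9=1, giving Y=1. Observed 0.
Test 1: faults giving observed 0 are {U1 stuck-at-1, U2 stuck-at-1, U9 stuck-at-0}.
Test 2 (P=0, Q=1, R=1, S=1): fault-free U1=0, U2=0, U3=0, U4=1, U5=0, U6=1, U7=0, U8=1, U9=1 → 1; observed 1. Eliminates U2 stuck-at-1, U9 stuck-at-0.
Only U1 stuck-at-1 is consistent with every test.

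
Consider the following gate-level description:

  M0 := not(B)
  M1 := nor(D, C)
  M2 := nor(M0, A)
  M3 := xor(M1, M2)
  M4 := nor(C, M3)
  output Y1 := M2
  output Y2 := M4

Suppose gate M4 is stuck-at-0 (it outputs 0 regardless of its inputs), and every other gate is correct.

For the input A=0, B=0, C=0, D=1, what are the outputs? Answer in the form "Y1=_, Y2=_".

Propagate with M4 forced: M0=1, M1=0, M2=0, M3=0, M4=0 [stuck-at-0].
So the outputs are Y1=0, Y2=0. (Without the fault they would be Y1=0, Y2=1.)

Y1=0, Y2=0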